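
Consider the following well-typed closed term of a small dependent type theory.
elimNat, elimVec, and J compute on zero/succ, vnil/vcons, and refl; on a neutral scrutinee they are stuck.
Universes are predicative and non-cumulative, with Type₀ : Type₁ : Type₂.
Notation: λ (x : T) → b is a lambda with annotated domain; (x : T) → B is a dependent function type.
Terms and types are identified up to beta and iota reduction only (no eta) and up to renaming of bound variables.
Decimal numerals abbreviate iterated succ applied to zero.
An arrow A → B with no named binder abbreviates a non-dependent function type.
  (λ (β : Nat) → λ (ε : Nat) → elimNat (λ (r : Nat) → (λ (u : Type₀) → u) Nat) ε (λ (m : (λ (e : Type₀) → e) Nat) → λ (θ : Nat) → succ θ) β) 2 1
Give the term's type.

the term's type:
  Nat


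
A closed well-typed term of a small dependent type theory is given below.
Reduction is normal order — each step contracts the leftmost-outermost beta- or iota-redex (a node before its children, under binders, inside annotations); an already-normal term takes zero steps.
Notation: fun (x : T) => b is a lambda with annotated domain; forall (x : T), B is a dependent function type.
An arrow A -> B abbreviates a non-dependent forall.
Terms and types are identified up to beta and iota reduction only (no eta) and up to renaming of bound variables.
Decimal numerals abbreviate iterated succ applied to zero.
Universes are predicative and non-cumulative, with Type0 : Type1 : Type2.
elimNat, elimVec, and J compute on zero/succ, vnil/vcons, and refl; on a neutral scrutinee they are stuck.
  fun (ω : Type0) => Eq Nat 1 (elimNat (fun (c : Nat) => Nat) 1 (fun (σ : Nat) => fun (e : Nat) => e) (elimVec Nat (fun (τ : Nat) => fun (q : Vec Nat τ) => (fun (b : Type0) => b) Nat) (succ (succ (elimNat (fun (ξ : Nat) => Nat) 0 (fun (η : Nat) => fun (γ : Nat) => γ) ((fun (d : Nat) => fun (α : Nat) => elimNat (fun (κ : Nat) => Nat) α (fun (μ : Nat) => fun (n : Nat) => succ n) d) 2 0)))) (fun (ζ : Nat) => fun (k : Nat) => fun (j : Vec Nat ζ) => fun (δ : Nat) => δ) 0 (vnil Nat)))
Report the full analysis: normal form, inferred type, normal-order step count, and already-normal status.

reduced normal form:
  fun (ω : Type0) => Eq Nat 1 1
the term's type:
  Type0 -> Type0
steps to reach normal form (normal order): 24
started in normal form: no
first redex: an elimVec iota-redex


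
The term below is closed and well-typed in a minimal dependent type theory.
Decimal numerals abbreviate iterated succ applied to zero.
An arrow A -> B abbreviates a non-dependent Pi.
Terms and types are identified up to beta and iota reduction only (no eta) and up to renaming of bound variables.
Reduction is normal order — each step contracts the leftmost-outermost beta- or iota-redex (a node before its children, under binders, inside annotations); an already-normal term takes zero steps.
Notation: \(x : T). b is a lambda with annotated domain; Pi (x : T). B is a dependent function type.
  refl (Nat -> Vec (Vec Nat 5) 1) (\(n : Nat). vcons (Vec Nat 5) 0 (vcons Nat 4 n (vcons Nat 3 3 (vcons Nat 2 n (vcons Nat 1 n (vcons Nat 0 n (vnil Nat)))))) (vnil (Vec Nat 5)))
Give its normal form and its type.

normal form:
  refl (Nat -> Vec (Vec Nat 5) 1) (\(n : Nat). vcons (Vec Nat 5) 0 (vcons Nat 4 n (vcons Nat 3 3 (vcons Nat 2 n (vcons Nat 1 n (vcons Nat 0 n (vnil Nat)))))) (vnil (Vec Nat 5)))
type:
  Eq (Nat -> Vec (Vec Nat 5) 1) (\(n : Nat). vcons (Vec Nat 5) 0 (vcons Nat 4 n (vcons Nat 3 3 (vcons Nat 2 n (vcons Nat 1 n (vcons Nat 0 n (vnil Nat)))))) (vnil (Vec Nat 5))) (\(i : Nat). vcons (Vec Nat 5) 0 (vcons Nat 4 i (vcons Nat 3 3 (vcons Nat 2 i (vcons Nat 1 i (vcons Nat 0 i (vnil Nat)))))) (vnil (Vec Nat 5)))
observation: the term is already in normal form.


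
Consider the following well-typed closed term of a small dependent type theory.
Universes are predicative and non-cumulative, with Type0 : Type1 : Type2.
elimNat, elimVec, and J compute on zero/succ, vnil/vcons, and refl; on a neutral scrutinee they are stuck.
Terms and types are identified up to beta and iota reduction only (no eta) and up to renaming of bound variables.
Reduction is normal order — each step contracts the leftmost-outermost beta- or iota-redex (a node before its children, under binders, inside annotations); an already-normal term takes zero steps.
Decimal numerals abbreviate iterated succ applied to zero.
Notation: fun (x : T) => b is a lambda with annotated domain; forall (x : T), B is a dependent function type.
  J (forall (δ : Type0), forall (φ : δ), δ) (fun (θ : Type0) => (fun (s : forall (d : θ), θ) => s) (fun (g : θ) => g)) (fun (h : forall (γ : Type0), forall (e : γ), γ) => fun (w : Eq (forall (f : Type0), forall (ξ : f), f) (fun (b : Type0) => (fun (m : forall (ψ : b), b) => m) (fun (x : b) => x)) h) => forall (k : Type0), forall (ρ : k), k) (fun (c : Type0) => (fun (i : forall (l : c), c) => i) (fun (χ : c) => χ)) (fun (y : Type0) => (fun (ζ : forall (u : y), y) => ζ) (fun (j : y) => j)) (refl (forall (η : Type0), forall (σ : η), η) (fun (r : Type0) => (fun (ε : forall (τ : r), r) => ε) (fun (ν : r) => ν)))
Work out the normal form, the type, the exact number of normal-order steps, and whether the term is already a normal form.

reduced normal form:
  fun (δ : Type0) => fun (φ : δ) => φ
type:
  forall (δ : Type0), forall (φ : δ), δ
normal-order step count: 2
already normal: no
first redex: a J iota-redex


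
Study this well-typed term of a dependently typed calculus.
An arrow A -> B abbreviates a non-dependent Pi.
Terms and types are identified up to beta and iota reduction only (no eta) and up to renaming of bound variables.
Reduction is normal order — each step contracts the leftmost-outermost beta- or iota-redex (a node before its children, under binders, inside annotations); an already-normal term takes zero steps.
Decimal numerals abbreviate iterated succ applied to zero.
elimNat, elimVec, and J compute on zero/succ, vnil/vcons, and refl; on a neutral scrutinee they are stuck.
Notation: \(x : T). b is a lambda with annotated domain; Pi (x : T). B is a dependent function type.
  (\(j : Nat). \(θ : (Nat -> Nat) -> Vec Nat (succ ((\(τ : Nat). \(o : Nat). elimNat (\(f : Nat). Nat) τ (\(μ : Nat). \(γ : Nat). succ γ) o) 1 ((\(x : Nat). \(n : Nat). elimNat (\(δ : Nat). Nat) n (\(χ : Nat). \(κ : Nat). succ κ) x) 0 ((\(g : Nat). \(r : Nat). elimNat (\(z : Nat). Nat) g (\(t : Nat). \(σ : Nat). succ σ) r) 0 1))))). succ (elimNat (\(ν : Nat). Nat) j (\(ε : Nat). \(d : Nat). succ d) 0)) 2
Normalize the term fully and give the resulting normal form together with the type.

reduced normal form:
  \(j : (Nat -> Nat) -> Vec Nat 3). 3
type:
  ((Nat -> Nat) -> Vec Nat 3) -> Nat


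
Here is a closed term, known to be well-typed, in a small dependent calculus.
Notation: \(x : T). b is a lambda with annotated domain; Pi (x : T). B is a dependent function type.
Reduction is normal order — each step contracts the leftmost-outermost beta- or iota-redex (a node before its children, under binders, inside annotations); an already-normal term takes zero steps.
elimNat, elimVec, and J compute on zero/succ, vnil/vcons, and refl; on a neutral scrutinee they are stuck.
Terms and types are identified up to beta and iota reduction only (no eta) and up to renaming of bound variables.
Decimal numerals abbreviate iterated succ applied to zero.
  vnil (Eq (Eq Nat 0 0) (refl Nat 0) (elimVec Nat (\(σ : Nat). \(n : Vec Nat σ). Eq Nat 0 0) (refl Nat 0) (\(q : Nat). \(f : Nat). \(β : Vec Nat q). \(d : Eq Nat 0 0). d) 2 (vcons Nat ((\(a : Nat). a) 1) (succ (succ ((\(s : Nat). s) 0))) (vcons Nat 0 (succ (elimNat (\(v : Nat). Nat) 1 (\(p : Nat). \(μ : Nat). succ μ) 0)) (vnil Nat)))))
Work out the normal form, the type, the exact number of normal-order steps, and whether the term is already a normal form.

normal form:
  vnil (Eq (Eq Nat 0 0) (refl Nat 0) (refl Nat 0))
type:
  Vec (Eq (Eq Nat 0 0) (refl Nat 0) (refl Nat 0)) 0
steps to reach normal form (normal order): 11
term was already normal: no
first contracted redex: an elimVec iota-redex


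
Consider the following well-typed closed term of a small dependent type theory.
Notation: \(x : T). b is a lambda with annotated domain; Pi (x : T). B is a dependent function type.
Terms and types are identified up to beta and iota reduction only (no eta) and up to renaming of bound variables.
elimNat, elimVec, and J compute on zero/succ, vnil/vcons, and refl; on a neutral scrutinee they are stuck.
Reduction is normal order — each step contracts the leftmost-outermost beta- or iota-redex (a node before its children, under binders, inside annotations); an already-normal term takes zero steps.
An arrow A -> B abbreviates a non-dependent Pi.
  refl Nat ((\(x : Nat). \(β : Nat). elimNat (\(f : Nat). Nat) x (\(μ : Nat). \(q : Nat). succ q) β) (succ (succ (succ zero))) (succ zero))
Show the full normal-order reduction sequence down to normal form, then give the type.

normal-order reduction sequence:
  refl Nat ((\(x : Nat). \(β : Nat). elimNat (\(f : Nat). Nat) x (\(μ : Nat). \(q : Nat). succ q) β) (succ (succ (succ zero))) (succ zero))
  ~> refl Nat ((\(x : Nat). elimNat (\(β : Nat). Nat) (succ (succ (succ zero))) (\(f : Nat). \(μ : Nat). succ μ) x) (succ zero))
  ~> refl Nat (elimNat (\(x : Nat). Nat) (succ (succ (succ zero))) (\(β : Nat). \(f : Nat). succ f) (succ zero))
  ~> refl Nat ((\(x : Nat). \(β : Nat). succ β) zero (elimNat (\(f : Nat). Nat) (succ (succ (succ zero))) (\(μ : Nat). \(q : Nat). succ q) zero))
  ~> refl Nat ((\(x : Nat). succ x) (elimNat (\(β : Nat). Nat) (succ (succ (succ zero))) (\(f : Nat). \(μ : Nat). succ μ) zero))
  ~> refl Nat (succ (elimNat (\(x : Nat). Nat) (succ (succ (succ zero))) (\(β : Nat). \(f : Nat). succ f) zero))
  ~> refl Nat (succ (succ (succ (succ zero))))
type:
  Eq Nat (succ (succ (succ (succ zero)))) (succ (succ (succ (succ zero))))


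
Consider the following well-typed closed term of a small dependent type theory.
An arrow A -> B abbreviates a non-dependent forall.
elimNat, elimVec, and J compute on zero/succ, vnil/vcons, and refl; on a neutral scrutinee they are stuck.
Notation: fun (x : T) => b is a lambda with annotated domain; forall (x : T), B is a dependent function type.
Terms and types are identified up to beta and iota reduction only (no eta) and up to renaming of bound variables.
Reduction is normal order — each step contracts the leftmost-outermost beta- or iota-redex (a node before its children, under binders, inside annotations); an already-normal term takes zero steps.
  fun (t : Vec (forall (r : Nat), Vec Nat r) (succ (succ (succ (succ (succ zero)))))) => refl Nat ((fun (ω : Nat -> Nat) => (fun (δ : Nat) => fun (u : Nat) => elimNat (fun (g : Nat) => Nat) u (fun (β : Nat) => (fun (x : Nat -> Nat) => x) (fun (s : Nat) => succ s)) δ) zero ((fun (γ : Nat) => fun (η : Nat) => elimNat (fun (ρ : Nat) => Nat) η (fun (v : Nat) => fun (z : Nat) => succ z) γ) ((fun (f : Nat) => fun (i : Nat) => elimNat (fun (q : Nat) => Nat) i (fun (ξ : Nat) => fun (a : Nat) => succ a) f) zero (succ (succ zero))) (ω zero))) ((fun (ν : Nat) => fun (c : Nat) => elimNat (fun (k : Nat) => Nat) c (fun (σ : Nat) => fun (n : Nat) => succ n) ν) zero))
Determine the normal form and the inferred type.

reduced normal form:
  fun (t : Vec (forall (r : Nat), Vec Nat r) (succ (succ (succ (succ (succ zero)))))) => refl Nat (succ (succ zero))
inferred type:
  Vec (forall (t : Nat), Vec Nat t) (succ (succ (succ (succ (succ zero))))) -> Eq Nat (succ (succ zero)) (succ (succ zero))


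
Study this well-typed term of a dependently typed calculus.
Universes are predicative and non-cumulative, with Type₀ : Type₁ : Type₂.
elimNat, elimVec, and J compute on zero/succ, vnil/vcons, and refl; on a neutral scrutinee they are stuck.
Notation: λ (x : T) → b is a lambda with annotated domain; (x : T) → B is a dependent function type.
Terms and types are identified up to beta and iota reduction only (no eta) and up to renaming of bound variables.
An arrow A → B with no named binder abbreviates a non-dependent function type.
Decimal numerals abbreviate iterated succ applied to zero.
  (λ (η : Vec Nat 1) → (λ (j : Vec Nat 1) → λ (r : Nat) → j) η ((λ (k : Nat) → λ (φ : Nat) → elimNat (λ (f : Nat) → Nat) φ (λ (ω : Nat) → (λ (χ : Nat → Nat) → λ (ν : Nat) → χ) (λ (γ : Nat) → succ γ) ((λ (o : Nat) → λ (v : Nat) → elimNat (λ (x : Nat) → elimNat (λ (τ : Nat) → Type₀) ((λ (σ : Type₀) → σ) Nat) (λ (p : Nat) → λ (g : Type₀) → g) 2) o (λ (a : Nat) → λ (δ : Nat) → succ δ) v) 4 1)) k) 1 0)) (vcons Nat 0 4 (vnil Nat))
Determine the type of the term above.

inferred type:
  Vec Nat 1


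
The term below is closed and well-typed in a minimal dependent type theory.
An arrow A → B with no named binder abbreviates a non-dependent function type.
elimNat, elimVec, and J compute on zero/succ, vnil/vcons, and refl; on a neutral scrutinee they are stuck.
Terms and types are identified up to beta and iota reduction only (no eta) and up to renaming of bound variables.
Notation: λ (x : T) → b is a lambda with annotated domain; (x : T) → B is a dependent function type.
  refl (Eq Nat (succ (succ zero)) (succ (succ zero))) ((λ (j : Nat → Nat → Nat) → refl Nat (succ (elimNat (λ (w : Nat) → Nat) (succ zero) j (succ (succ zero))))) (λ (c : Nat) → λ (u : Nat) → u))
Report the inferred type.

inferred type:
  Eq (Eq Nat (succ (succ zero)) (succ (succ zero))) (refl Nat (succ (succ zero))) (refl Nat (succ (succ zero)))


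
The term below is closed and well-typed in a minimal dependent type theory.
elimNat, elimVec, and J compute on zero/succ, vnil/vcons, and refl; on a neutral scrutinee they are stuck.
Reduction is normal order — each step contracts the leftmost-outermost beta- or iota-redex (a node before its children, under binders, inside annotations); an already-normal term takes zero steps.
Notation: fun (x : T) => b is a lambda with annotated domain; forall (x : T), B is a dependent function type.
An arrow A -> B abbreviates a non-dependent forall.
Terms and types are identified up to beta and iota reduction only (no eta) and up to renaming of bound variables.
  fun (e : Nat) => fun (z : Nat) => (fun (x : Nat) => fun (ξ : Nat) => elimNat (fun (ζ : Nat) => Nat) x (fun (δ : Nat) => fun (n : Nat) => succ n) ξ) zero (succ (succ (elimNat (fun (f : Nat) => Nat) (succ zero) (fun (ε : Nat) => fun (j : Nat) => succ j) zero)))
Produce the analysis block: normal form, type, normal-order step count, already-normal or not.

reduced normal form:
  fun (e : Nat) => fun (z : Nat) => succ (succ (succ zero))
type:
  Nat -> Nat -> Nat
steps to reach normal form (normal order): 13
started in normal form: no
first contracted redex: a beta-redex


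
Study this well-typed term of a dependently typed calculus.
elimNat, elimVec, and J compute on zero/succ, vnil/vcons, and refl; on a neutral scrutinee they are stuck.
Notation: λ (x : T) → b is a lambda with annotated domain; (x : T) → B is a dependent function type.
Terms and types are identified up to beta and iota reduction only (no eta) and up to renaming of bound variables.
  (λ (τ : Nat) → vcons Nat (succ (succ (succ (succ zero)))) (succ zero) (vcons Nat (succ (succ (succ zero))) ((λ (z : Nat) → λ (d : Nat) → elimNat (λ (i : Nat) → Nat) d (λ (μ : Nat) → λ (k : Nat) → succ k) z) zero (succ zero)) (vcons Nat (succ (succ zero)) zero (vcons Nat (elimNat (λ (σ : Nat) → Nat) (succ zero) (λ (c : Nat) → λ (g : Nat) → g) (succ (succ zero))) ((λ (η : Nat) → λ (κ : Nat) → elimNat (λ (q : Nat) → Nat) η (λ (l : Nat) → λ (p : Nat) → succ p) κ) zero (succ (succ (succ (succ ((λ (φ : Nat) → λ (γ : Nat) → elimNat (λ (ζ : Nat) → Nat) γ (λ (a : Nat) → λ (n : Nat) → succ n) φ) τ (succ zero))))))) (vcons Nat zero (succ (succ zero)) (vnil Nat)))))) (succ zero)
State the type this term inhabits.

inferred type:
  Vec Nat (succ (succ (succ (succ (succ zero)))))


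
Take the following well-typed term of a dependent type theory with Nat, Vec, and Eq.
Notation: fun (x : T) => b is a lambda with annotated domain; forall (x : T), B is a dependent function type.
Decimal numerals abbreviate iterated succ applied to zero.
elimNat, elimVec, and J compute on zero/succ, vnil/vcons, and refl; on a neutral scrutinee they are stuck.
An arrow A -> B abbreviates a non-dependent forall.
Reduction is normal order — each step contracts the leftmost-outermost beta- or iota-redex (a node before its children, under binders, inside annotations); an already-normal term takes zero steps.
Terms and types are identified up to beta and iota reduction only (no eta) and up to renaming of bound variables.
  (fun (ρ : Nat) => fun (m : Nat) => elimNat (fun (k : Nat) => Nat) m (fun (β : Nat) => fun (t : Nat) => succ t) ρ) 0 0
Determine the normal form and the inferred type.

resulting normal form:
  0
inferred type:
  Nat


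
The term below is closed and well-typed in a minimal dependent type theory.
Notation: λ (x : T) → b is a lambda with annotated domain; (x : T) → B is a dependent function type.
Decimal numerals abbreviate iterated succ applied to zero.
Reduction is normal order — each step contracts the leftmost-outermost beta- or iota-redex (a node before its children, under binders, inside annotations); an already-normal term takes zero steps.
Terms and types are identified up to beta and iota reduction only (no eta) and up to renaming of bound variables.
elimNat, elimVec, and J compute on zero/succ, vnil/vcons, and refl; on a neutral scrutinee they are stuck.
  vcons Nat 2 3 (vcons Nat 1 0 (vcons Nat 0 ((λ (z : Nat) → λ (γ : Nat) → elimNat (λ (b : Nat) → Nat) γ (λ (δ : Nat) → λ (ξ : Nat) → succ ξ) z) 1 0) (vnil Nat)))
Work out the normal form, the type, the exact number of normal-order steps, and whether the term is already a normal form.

resulting normal form:
  vcons Nat 2 3 (vcons Nat 1 0 (vcons Nat 0 1 (vnil Nat)))
the term's type:
  Vec Nat 3
normal-order step count: 6
already normal: no
first redex: a beta-redex


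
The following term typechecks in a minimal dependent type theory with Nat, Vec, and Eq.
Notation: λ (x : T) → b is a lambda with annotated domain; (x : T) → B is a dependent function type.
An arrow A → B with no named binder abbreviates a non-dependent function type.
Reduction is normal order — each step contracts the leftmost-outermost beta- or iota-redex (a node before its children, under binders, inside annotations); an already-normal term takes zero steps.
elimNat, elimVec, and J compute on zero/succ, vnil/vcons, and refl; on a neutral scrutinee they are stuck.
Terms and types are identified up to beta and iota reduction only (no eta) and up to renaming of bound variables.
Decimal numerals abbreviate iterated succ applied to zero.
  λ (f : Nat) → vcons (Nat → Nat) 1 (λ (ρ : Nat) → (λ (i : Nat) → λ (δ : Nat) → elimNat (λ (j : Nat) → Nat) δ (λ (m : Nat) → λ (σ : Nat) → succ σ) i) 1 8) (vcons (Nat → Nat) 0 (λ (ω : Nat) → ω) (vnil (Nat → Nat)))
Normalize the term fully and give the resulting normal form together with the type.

resulting normal form:
  λ (f : Nat) → vcons (Nat → Nat) 1 (λ (ρ : Nat) → 9) (vcons (Nat → Nat) 0 (λ (i : Nat) → i) (vnil (Nat → Nat)))
type:
  Nat → Vec (Nat → Nat) 2


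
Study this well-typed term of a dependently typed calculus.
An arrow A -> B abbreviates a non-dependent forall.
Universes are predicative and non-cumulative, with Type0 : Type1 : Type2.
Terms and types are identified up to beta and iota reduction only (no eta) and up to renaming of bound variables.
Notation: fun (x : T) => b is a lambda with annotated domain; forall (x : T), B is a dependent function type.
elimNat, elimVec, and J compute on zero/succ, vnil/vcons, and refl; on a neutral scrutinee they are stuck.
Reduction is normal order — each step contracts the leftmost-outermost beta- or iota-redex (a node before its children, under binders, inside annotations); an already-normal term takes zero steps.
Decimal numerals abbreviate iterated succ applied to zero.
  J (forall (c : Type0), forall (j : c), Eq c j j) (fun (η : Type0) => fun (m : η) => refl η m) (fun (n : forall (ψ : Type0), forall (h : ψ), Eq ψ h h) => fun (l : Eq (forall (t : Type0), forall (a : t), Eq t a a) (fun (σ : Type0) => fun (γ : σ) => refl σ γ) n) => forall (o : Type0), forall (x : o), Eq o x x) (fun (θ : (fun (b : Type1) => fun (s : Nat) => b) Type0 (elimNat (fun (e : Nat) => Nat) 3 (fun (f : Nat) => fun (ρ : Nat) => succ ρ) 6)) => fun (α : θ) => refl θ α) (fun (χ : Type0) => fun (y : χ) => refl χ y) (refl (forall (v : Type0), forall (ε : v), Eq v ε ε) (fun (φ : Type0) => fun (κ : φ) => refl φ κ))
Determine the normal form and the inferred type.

normal form:
  fun (c : Type0) => fun (j : c) => refl c j
inferred type:
  forall (c : Type0), forall (j : c), Eq c j j
observation: the leftmost-outermost redex is a J iota-redex, and normalization takes 3 steps.


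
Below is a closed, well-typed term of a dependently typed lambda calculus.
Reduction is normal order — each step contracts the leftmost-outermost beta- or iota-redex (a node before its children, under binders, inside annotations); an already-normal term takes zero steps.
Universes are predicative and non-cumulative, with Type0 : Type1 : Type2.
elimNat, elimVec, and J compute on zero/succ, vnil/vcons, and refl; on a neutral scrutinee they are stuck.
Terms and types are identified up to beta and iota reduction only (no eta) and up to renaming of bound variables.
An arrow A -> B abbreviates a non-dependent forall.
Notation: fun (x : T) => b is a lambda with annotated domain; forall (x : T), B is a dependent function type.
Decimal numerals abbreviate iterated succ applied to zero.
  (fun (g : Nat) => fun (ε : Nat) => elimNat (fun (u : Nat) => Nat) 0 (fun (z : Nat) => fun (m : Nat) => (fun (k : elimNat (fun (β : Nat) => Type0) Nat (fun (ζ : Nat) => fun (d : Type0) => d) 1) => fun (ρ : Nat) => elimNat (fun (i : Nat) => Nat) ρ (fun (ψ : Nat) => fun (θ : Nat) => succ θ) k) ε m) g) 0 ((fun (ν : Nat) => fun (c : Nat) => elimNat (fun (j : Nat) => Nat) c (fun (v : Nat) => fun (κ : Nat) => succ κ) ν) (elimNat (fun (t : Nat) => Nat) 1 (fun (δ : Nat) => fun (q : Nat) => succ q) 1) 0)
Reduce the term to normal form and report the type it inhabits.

normal form:
  0
type:
  Nat
observation: the leftmost-outermost redex is a beta-redex, and normalization takes 3 steps.


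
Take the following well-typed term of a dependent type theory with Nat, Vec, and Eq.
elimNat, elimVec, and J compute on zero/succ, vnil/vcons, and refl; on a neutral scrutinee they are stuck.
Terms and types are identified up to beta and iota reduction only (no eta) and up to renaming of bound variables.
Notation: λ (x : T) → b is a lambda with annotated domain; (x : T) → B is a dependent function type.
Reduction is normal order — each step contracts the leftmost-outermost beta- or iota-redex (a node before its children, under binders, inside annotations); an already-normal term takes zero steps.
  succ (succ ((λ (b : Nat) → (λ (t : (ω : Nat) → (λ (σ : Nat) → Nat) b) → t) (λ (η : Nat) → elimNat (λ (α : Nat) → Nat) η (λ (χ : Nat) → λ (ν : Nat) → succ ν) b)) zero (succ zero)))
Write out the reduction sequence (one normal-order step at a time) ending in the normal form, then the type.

normal-order reduction:
  succ (succ ((λ (b : Nat) → (λ (t : (ω : Nat) → (λ (σ : Nat) → Nat) b) → t) (λ (η : Nat) → elimNat (λ (α : Nat) → Nat) η (λ (χ : Nat) → λ (ν : Nat) → succ ν) b)) zero (succ zero)))
  ~> succ (succ ((λ (b : (t : Nat) → (λ (ω : Nat) → Nat) zero) → b) (λ (σ : Nat) → elimNat (λ (η : Nat) → Nat) σ (λ (α : Nat) → λ (χ : Nat) → succ χ) zero) (succ zero)))
  ~> succ (succ ((λ (b : Nat) → elimNat (λ (t : Nat) → Nat) b (λ (ω : Nat) → λ (σ : Nat) → succ σ) zero) (succ zero)))
  ~> succ (succ (elimNat (λ (b : Nat) → Nat) (succ zero) (λ (t : Nat) → λ (ω : Nat) → succ ω) zero))
  ~> succ (succ (succ zero))
type:
  Nat


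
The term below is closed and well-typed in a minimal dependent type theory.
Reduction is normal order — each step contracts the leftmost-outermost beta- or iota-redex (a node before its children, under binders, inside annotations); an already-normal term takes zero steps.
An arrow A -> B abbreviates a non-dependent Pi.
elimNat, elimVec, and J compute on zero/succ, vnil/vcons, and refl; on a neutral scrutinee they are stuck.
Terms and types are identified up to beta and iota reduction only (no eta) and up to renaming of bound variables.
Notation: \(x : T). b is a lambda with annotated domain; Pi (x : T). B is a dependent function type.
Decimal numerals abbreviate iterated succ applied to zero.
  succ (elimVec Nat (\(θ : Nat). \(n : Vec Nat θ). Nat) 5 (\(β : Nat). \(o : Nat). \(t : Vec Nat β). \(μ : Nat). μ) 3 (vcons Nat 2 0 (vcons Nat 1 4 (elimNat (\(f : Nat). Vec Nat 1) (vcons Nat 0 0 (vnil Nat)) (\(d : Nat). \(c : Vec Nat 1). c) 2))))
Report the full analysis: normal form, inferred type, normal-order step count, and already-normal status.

reduced normal form:
  6
the term's type:
  Nat
steps to reach normal form (normal order): 23
term was already normal: no
first contracted redex: an elimVec iota-redex


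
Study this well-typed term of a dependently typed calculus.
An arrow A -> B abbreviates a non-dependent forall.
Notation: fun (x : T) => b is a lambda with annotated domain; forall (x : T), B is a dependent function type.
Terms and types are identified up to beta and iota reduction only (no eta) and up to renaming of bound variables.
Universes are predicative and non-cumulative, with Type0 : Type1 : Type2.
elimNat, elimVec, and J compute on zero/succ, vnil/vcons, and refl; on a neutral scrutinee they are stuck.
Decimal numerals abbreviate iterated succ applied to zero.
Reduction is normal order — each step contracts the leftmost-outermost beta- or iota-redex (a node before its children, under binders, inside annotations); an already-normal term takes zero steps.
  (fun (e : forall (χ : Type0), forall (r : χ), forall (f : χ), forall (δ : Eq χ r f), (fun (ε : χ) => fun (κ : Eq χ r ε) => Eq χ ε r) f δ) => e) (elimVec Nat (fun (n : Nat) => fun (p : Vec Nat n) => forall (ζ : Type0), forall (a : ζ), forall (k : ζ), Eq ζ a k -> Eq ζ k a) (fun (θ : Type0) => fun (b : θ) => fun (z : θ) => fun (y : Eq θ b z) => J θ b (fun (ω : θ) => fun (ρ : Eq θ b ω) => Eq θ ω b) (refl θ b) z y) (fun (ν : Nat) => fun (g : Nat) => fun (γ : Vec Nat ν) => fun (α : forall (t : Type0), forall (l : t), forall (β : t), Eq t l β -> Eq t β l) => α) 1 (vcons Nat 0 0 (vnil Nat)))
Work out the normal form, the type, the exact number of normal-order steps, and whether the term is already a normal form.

reduced normal form:
  fun (e : Type0) => fun (χ : e) => fun (r : e) => fun (f : Eq e χ r) => J e χ (fun (δ : e) => fun (ε : Eq e χ δ) => Eq e δ χ) (refl e χ) r f
the term's type:
  forall (e : Type0), forall (χ : e), forall (r : e), Eq e χ r -> Eq e r χ
normal-order step count: 7
term was already normal: no
first contracted redex: a beta-redex


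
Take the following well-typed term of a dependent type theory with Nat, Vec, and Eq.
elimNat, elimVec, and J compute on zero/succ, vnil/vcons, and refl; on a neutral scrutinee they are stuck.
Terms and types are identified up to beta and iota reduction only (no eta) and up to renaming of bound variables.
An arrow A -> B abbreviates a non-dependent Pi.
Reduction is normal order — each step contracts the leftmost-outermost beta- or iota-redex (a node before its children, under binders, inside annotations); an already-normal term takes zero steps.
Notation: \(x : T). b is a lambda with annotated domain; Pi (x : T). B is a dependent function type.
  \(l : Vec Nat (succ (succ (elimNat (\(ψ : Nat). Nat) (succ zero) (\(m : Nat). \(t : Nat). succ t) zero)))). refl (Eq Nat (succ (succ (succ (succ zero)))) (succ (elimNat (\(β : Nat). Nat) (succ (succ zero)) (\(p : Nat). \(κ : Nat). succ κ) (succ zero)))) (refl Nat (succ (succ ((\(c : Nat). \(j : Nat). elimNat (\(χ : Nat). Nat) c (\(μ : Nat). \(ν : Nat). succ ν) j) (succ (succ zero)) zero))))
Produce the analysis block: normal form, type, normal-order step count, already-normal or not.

normal form:
  \(l : Vec Nat (succ (succ (succ zero)))). refl (Eq Nat (succ (succ (succ (succ zero)))) (succ (succ (succ (succ zero))))) (refl Nat (succ (succ (succ (succ zero)))))
inferred type:
  Vec Nat (succ (succ (succ zero))) -> Eq (Eq Nat (succ (succ (succ (succ zero)))) (succ (succ (succ (succ zero))))) (refl Nat (succ (succ (succ (succ zero))))) (refl Nat (succ (succ (succ (succ zero)))))
normal-order step count: 8
term was already normal: no
first contracted redex: an elimNat iota-redex


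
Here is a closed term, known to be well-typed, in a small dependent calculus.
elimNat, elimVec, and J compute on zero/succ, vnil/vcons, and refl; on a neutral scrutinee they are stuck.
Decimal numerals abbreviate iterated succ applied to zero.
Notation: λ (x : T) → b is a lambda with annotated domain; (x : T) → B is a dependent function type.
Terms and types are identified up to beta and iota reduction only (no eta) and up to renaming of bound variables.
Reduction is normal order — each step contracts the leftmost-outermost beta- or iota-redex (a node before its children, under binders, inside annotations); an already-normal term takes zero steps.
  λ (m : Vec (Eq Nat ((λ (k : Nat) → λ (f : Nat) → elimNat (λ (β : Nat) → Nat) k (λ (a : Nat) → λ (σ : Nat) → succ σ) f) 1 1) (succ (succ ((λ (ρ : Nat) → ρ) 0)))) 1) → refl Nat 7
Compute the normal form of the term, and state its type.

normal form:
  λ (m : Vec (Eq Nat 2 2) 1) → refl Nat 7
the term's type:
  (m : Vec (Eq Nat 2 2) 1) → Eq Nat 7 7
observation: normalization takes exactly 7 steps under the normal-order strategy.


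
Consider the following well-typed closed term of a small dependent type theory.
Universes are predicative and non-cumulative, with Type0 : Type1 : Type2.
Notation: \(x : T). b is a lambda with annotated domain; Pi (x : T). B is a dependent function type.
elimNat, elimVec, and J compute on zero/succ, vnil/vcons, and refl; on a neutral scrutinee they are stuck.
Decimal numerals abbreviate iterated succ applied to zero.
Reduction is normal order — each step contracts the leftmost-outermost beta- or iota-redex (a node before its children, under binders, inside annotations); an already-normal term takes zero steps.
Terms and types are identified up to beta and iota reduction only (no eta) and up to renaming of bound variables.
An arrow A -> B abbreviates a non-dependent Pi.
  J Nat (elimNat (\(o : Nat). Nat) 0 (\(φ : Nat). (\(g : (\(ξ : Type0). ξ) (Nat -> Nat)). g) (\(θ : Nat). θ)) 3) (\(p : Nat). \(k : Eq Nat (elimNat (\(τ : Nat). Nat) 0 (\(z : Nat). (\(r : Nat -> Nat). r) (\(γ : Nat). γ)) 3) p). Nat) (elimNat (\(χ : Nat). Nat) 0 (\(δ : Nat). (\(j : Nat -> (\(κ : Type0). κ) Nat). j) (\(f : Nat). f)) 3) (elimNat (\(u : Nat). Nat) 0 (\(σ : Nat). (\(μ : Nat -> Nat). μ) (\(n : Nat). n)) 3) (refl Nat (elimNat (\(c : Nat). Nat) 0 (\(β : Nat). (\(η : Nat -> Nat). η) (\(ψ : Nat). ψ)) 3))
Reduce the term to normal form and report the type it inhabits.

reduced normal form:
  0
inferred type:
  Nat


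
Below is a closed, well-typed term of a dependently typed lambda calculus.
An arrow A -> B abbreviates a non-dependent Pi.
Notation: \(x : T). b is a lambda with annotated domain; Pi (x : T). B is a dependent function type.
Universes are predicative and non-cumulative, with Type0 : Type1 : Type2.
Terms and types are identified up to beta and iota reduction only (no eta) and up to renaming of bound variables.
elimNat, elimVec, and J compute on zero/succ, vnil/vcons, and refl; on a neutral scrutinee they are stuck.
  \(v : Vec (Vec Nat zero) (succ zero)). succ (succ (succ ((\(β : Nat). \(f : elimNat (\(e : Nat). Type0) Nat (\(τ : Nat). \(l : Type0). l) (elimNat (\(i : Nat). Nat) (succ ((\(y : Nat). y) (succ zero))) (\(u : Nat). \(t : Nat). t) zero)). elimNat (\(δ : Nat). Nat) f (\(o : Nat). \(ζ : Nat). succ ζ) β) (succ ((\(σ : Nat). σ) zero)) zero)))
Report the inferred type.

inferred type:
  Vec (Vec Nat zero) (succ zero) -> Nat


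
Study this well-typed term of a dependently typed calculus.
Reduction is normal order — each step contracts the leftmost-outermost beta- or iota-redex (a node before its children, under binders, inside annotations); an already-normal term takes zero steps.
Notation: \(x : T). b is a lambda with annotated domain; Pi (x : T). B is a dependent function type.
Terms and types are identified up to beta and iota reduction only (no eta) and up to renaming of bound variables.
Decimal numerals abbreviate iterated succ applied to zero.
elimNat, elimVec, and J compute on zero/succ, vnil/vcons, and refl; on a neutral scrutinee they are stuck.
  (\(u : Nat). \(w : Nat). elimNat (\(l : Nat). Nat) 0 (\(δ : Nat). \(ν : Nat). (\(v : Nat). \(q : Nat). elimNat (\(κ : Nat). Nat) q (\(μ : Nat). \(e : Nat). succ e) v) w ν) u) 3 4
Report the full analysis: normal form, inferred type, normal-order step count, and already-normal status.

reduced normal form:
  12
inferred type:
  Nat
steps to reach normal form (normal order): 57
term was already normal: no
first redex: a beta-redex


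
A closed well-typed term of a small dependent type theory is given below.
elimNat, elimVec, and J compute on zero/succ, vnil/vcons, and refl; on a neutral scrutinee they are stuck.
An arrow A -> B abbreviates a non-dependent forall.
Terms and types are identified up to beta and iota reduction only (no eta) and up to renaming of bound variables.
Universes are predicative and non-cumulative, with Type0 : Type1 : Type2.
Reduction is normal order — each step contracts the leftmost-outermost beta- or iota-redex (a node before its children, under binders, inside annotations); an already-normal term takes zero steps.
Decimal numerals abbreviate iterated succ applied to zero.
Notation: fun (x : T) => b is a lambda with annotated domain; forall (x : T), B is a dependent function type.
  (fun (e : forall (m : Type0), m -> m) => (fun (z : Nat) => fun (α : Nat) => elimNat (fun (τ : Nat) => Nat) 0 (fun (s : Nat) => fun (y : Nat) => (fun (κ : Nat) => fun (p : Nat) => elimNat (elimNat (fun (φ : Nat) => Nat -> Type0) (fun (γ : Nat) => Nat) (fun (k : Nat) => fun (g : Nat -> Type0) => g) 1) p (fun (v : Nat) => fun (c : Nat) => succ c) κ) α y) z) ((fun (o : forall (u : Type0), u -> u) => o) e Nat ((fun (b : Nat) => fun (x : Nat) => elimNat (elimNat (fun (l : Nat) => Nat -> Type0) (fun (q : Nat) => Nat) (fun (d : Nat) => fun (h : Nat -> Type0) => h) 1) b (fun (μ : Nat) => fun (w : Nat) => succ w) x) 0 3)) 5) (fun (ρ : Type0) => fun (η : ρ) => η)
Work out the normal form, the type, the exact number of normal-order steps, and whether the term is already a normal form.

resulting normal form:
  15
the term's type:
  Nat
normal-order step count: 46
started in normal form: no
first redex: a beta-redex


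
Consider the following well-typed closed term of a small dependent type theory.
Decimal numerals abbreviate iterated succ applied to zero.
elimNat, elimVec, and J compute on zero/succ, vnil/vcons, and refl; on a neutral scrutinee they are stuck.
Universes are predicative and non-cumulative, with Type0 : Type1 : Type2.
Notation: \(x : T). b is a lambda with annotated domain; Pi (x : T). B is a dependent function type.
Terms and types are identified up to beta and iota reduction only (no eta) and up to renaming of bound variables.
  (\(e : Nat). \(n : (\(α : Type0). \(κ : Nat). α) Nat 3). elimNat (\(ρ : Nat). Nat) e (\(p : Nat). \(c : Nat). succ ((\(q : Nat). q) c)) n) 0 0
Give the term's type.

inferred type:
  Nat


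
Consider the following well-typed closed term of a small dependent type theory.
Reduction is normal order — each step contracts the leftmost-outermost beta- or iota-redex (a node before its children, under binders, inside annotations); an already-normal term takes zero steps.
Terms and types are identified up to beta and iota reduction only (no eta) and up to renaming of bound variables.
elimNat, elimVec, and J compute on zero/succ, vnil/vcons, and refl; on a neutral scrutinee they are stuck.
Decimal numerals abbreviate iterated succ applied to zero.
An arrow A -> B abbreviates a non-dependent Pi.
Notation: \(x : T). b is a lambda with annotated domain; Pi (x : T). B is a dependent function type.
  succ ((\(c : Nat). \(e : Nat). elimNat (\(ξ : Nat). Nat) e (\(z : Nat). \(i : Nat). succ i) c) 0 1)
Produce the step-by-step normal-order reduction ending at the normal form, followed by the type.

normal-order reduction sequence:
  succ ((\(c : Nat). \(e : Nat). elimNat (\(ξ : Nat). Nat) e (\(z : Nat). \(i : Nat). succ i) c) 0 1)
  ~> succ ((\(c : Nat). elimNat (\(e : Nat). Nat) c (\(ξ : Nat). \(z : Nat). succ z) 0) 1)
  ~> succ (elimNat (\(c : Nat). Nat) 1 (\(e : Nat). \(ξ : Nat). succ ξ) 0)
  ~> 2
type:
  Nat


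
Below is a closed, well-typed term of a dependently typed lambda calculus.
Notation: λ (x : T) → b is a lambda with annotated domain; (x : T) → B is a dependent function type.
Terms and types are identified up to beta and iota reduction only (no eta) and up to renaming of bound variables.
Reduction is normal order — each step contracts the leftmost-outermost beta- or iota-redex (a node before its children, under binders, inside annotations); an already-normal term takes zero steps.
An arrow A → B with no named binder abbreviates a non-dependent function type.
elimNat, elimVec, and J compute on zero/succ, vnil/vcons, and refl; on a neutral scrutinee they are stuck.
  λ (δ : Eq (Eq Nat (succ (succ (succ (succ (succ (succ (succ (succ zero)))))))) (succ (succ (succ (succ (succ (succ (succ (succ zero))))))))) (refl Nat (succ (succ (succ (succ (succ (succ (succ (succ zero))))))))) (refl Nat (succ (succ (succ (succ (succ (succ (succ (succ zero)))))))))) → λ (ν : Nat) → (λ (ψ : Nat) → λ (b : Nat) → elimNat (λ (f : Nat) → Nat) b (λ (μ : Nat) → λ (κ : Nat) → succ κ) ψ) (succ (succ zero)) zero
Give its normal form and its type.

resulting normal form:
  λ (δ : Eq (Eq Nat (succ (succ (succ (succ (succ (succ (succ (succ zero)))))))) (succ (succ (succ (succ (succ (succ (succ (succ zero))))))))) (refl Nat (succ (succ (succ (succ (succ (succ (succ (succ zero))))))))) (refl Nat (succ (succ (succ (succ (succ (succ (succ (succ zero)))))))))) → λ (ν : Nat) → succ (succ zero)
type:
  Eq (Eq Nat (succ (succ (succ (succ (succ (succ (succ (succ zero)))))))) (succ (succ (succ (succ (succ (succ (succ (succ zero))))))))) (refl Nat (succ (succ (succ (succ (succ (succ (succ (succ zero))))))))) (refl Nat (succ (succ (succ (succ (succ (succ (succ (succ zero))))))))) → Nat → Nat


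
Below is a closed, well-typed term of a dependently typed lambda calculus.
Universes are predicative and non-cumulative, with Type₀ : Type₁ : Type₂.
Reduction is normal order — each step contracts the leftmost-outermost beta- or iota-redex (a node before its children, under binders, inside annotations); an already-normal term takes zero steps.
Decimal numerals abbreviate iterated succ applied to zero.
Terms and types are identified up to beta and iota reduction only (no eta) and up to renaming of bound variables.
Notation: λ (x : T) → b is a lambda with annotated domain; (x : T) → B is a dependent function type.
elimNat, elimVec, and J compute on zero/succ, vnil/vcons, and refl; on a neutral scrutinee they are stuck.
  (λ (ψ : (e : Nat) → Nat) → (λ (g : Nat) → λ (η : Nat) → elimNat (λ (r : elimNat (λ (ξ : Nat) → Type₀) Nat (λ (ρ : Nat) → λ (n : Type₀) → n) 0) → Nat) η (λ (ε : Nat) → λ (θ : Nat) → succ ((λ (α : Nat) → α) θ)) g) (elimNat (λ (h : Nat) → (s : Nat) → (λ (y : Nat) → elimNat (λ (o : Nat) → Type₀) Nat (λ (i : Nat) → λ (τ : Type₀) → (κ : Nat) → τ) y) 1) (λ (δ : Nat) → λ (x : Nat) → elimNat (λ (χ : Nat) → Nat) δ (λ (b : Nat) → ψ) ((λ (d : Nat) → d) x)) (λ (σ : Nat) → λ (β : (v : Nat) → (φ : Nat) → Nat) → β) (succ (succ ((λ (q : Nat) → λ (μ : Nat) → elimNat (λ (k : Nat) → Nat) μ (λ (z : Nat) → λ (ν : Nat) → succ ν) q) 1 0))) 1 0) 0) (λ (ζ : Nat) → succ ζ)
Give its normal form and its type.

reduced normal form:
  1
the term's type:
  Nat
observation: the leftmost-outermost redex is a beta-redex, and normalization takes 34 steps.
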